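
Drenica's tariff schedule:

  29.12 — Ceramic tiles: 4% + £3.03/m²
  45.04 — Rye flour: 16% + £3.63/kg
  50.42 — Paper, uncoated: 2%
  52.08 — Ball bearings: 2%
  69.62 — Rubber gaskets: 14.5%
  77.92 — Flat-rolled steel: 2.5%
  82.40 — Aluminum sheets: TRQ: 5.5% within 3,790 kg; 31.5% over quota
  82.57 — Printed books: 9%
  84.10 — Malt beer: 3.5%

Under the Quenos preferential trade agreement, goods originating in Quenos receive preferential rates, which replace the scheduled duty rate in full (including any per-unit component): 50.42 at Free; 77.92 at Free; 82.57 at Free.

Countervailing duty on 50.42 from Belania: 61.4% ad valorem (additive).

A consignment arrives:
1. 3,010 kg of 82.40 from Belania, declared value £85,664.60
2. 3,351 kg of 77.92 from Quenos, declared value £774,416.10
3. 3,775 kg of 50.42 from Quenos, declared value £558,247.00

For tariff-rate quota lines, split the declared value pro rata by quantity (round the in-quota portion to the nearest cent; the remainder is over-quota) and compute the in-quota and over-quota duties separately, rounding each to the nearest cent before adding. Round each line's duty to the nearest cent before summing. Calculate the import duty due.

£4,711.55

Line 1 (82.40, Belania, 3,010 kg, £85,664.60):
Code 82.40 is under a tariff-rate quota (threshold 3,790 kg). Quantity 3,010 kg is within the quota, so the in-quota rate 5.5% applies to the full value.
Duty = £85,664.60 × 5.5% = £4,711.55.
Line 2 (77.92, Quenos, 3,351 kg, £774,416.10):
Base rate for 77.92 is 2.5%.
Origin Quenos qualifies under the Drenica–Quenos agreement and 77.92 is covered: preferential rate Free applies instead.
Duty = £774,416.10 × 0% = £0.00.
Line 3 (50.42, Quenos, 3,775 kg, £558,247.00):
Base rate for 50.42 is 2%.
Origin Quenos qualifies under the Drenica–Quenos agreement and 50.42 is covered: preferential rate Free applies instead.
The additional-duty order on 50.42 targets Belania, not Quenos; it does not apply.
Duty = £558,247.00 × 0% = £0.00.
Total = £4,711.55 + £0.00 + £0.00 = £4,711.55.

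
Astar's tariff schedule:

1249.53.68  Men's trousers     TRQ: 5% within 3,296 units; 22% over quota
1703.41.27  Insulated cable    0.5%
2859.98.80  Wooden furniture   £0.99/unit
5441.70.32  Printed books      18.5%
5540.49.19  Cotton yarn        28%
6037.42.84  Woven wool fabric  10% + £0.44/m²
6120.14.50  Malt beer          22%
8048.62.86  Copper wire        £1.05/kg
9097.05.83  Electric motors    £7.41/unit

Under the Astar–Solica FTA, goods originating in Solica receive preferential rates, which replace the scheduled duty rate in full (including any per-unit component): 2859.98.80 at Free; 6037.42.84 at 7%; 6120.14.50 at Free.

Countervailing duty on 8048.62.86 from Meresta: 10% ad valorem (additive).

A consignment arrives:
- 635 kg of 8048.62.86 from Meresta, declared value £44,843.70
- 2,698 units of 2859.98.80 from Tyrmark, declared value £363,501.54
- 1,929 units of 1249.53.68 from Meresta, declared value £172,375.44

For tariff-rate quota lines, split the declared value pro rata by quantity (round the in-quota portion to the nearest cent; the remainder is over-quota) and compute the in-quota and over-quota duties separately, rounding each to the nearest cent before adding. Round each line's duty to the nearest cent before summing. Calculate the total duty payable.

Line 1 (8048.62.86, Meresta, 635 kg, £44,843.70):
Base rate for 8048.62.86 is £1.05/kg.
Additional duty on 8048.62.86 from Meresta: +10% ad valorem. Applied ad valorem rate = 10%.
Duty = £44,843.70 × 10% + 635 × £1.05 = £5,151.12.
Line 2 (2859.98.80, Tyrmark, 2,698 units, £363,501.54):
Base rate for 2859.98.80 is £0.99/unit.
2859.98.80 has an FTA preferential rate, but origin Tyrmark is not Solica; base rate stands.
Duty = 2,698 × £0.99 = £2,671.02.
Line 3 (1249.53.68, Meresta, 1,929 units, £172,375.44):
Code 1249.53.68 is under a tariff-rate quota (threshold 3,296 units). Quantity 1,929 units is within the quota, so the in-quota rate 5% applies to the full value.
Duty = £172,375.44 × 5% = £8,618.77.
Total = £5,151.12 + £2,671.02 + £8,618.77 = £16,440.91.

£16,440.91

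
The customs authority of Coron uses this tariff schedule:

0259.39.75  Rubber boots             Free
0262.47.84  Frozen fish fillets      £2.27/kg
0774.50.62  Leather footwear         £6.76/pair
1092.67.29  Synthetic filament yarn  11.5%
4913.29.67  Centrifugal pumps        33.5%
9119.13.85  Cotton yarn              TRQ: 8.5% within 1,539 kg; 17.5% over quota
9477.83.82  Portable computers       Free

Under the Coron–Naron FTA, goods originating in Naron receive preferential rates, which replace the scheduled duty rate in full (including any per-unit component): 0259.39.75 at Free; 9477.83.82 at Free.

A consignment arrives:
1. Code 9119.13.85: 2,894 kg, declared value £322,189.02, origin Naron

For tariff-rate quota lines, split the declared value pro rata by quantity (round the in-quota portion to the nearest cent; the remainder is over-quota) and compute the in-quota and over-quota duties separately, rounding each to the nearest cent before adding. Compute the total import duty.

Line 1 (9119.13.85, Naron, 2,894 kg, £322,189.02):
Code 9119.13.85 is under a tariff-rate quota (threshold 1,539 kg). In-quota: 1,539 kg at 8.5%; over-quota: 1,355 kg at 17.5%.
Pro-rata value split: in-quota = £322,189.02 × 1,539/2,894 = £171,336.87; over-quota = £322,189.02 − £171,336.87 = £150,852.15.
In-quota duty = £171,336.87 × 8.5% = £14,563.63. Over-quota duty = £150,852.15 × 17.5% = £26,399.13.
Line duty = £14,563.63 + £26,399.13 = £40,962.76.

£40,962.76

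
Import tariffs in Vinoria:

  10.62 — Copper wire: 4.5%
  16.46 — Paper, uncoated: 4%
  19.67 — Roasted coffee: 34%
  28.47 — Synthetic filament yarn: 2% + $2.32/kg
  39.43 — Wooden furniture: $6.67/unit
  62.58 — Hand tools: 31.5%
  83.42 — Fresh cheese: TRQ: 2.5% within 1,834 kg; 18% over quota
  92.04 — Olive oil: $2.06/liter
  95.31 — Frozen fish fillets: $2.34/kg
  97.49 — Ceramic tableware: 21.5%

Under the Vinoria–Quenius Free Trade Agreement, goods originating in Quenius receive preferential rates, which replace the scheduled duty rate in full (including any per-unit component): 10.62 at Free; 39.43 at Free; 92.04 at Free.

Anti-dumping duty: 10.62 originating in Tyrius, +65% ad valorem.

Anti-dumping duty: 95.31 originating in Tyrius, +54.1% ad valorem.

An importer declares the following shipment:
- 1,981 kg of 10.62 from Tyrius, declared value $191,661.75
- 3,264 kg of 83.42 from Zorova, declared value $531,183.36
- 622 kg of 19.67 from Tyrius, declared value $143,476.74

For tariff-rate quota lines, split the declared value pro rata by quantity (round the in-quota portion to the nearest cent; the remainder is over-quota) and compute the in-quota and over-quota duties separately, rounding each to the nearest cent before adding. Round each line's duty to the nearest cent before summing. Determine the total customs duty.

Line 1 (10.62, Tyrius, 1,981 kg, $191,661.75):
Base rate for 10.62 is 4.5%.
10.62 has an FTA preferential rate, but origin Tyrius is not Quenius; base rate stands.
Additional duty on 10.62 from Tyrius: +65%. Applied ad valorem rate: 4.5% + 65% = 69.5%.
Duty = $191,661.75 × 69.5% = $133,204.92.
Line 2 (83.42, Zorova, 3,264 kg, $531,183.36):
Code 83.42 is under a tariff-rate quota (threshold 1,834 kg). In-quota: 1,834 kg at 2.5%; over-quota: 1,430 kg at 18%.
Pro-rata value split: in-quota = $531,183.36 × 1,834/3,264 = $298,465.16; over-quota = $531,183.36 − $298,465.16 = $232,718.20.
In-quota duty = $298,465.16 × 2.5% = $7,461.63. Over-quota duty = $232,718.20 × 18% = $41,889.28.
Line duty = $7,461.63 + $41,889.28 = $49,350.91.
Line 3 (19.67, Tyrius, 622 kg, $143,476.74):
Base rate for 19.67 is 34%.
Duty = $143,476.74 × 34% = $48,782.09.
Total = $133,204.92 + $49,350.91 + $48,782.09 = $231,337.92.

$231,337.92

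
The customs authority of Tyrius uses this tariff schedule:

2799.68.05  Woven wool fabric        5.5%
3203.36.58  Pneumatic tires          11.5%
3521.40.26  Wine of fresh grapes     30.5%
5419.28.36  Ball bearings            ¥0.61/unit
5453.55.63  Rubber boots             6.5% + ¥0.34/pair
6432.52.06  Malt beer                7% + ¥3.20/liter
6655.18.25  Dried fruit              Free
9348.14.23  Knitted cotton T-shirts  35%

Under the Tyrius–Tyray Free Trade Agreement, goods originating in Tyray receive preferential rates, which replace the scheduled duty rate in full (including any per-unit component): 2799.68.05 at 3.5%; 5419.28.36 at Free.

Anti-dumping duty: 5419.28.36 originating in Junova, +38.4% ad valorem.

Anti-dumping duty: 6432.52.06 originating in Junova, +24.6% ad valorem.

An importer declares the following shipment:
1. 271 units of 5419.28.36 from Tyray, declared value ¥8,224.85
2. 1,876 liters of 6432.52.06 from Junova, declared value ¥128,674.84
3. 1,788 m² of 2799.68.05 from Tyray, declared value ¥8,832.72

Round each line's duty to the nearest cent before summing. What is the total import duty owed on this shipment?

Line 1 (5419.28.36, Tyray, 271 units, ¥8,224.85):
Base rate for 5419.28.36 is ¥0.61/unit.
Origin Tyray qualifies under the Tyrius–Tyray agreement and 5419.28.36 is covered: preferential rate Free applies instead.
The additional-duty order on 5419.28.36 targets Junova, not Tyray; it does not apply.
Duty = ¥8,224.85 × 0% = ¥0.00.
Line 2 (6432.52.06, Junova, 1,876 liters, ¥128,674.84):
Base rate for 6432.52.06 is 7% + ¥3.20/liter.
Additional duty on 6432.52.06 from Junova: +24.6%. Applied ad valorem rate: 7% + 24.6% = 31.6%.
Duty = ¥128,674.84 × 31.6% + 1,876 × ¥3.20 = ¥46,664.45.
Line 3 (2799.68.05, Tyray, 1,788 m², ¥8,832.72):
Base rate for 2799.68.05 is 5.5%.
Origin Tyray qualifies under the Tyrius–Tyray agreement and 2799.68.05 is covered: preferential rate 3.5% applies instead.
Duty = ¥8,832.72 × 3.5% = ¥309.15.
Total = ¥0.00 + ¥46,664.45 + ¥309.15 = ¥46,973.60.

¥46,973.60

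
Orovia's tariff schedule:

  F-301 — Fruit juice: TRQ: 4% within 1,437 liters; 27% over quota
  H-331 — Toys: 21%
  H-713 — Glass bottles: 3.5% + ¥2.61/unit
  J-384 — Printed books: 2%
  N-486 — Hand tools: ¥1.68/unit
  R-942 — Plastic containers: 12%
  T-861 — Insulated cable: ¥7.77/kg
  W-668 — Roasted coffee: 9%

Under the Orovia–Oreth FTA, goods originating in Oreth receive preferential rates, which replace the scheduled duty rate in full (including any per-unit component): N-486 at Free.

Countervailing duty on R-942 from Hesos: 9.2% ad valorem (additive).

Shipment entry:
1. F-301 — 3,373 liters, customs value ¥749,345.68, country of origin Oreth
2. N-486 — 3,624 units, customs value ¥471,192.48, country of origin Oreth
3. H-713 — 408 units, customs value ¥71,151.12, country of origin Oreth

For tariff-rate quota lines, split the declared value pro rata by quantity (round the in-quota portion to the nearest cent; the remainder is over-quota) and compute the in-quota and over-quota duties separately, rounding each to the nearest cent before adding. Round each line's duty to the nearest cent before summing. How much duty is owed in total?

¥132,452.41

Line 1 (F-301, Oreth, 3,373 liters, ¥749,345.68):
Code F-301 is under a tariff-rate quota (threshold 1,437 liters). In-quota: 1,437 liters at 4%; over-quota: 1,936 liters at 27%.
Pro-rata value split: in-quota = ¥749,345.68 × 1,437/3,373 = ¥319,243.92; over-quota = ¥749,345.68 − ¥319,243.92 = ¥430,101.76.
In-quota duty = ¥319,243.92 × 4% = ¥12,769.76. Over-quota duty = ¥430,101.76 × 27% = ¥116,127.48.
Line duty = ¥12,769.76 + ¥116,127.48 = ¥128,897.24.
Line 2 (N-486, Oreth, 3,624 units, ¥471,192.48):
Base rate for N-486 is ¥1.68/unit.
Origin Oreth qualifies under the Orovia–Oreth agreement and N-486 is covered: preferential rate Free applies instead.
Duty = ¥471,192.48 × 0% = ¥0.00.
Line 3 (H-713, Oreth, 408 units, ¥71,151.12):
Base rate for H-713 is 3.5% + ¥2.61/unit.
Origin Oreth is the FTA partner but H-713 is not on the preference list; base rate stands.
Duty = ¥71,151.12 × 3.5% + 408 × ¥2.61 = ¥3,555.17.
Total = ¥128,897.24 + ¥0.00 + ¥3,555.17 = ¥132,452.41.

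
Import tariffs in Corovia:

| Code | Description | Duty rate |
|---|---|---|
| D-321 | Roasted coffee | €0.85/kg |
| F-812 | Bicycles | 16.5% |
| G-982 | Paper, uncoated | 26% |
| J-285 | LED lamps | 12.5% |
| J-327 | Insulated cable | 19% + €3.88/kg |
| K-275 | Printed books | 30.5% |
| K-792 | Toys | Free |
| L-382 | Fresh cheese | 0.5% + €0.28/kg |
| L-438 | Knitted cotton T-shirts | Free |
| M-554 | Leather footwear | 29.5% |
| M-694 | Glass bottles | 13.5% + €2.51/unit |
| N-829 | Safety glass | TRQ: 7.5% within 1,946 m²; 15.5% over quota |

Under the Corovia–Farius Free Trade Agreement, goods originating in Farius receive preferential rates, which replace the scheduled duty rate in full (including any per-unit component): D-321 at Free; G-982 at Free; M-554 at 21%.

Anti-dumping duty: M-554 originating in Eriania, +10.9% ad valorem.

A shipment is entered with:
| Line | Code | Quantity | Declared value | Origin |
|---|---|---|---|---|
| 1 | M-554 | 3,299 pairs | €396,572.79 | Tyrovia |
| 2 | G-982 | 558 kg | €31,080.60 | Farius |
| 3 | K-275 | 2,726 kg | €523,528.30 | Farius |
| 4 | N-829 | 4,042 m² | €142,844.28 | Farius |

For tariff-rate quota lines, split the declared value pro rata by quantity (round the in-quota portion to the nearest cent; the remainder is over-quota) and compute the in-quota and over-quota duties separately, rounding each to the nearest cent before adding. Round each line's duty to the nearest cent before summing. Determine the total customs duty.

€293,304.23

Line 1 (M-554, Tyrovia, 3,299 pairs, €396,572.79):
Base rate for M-554 is 29.5%.
M-554 has an FTA preferential rate, but origin Tyrovia is not Farius; base rate stands.
The additional-duty order on M-554 targets Eriania, not Tyrovia; it does not apply.
Duty = €396,572.79 × 29.5% = €116,988.97.
Line 2 (G-982, Farius, 558 kg, €31,080.60):
Base rate for G-982 is 26%.
Origin Farius qualifies under the Corovia–Farius agreement and G-982 is covered: preferential rate Free applies instead.
Duty = €31,080.60 × 0% = €0.00.
Line 3 (K-275, Farius, 2,726 kg, €523,528.30):
Base rate for K-275 is 30.5%.
Origin Farius is the FTA partner but K-275 is not on the preference list; base rate stands.
Duty = €523,528.30 × 30.5% = €159,676.13.
Line 4 (N-829, Farius, 4,042 m², €142,844.28):
Code N-829 is under a tariff-rate quota (threshold 1,946 m²). In-quota: 1,946 m² at 7.5%; over-quota: 2,096 m² at 15.5%.
Pro-rata value split: in-quota = €142,844.28 × 1,946/4,042 = €68,771.64; over-quota = €142,844.28 − €68,771.64 = €74,072.64.
In-quota duty = €68,771.64 × 7.5% = €5,157.87. Over-quota duty = €74,072.64 × 15.5% = €11,481.26.
Line duty = €5,157.87 + €11,481.26 = €16,639.13.
Total = €116,988.97 + €0.00 + €159,676.13 + €16,639.13 = €293,304.23.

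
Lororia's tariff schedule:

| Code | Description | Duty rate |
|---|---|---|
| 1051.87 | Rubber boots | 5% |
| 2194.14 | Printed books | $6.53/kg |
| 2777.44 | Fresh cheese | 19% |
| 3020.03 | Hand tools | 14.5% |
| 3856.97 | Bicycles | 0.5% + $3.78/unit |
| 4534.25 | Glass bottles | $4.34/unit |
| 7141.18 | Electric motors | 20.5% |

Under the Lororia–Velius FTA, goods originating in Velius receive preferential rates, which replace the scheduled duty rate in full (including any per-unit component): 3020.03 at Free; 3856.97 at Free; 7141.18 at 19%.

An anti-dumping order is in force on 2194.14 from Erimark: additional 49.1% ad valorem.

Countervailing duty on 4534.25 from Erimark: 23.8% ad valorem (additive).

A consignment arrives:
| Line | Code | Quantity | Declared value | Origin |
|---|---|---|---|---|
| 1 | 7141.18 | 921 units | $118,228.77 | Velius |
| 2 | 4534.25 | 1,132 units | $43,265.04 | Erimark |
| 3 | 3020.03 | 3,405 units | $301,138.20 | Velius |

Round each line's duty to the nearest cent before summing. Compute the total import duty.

Line 1 (7141.18, Velius, 921 units, $118,228.77):
Base rate for 7141.18 is 20.5%.
Origin Velius qualifies under the Lororia–Velius agreement and 7141.18 is covered: preferential rate 19% applies instead.
Duty = $118,228.77 × 19% = $22,463.47.
Line 2 (4534.25, Erimark, 1,132 units, $43,265.04):
Base rate for 4534.25 is $4.34/unit.
Additional duty on 4534.25 from Erimark: +23.8% ad valorem. Applied ad valorem rate = 23.8%.
Duty = $43,265.04 × 23.8% + 1,132 × $4.34 = $15,209.96.
Line 3 (3020.03, Velius, 3,405 units, $301,138.20):
Base rate for 3020.03 is 14.5%.
Origin Velius qualifies under the Lororia–Velius agreement and 3020.03 is covered: preferential rate Free applies instead.
Duty = $301,138.20 × 0% = $0.00.
Total = $22,463.47 + $15,209.96 + $0.00 = $37,673.43.

$37,673.43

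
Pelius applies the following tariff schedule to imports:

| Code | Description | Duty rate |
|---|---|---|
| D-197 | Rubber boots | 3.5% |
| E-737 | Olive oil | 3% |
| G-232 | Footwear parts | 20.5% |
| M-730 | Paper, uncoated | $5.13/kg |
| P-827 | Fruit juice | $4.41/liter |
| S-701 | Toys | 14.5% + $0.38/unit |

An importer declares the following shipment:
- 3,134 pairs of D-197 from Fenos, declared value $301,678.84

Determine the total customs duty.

Line 1 (D-197, Fenos, 3,134 pairs, $301,678.84):
Base rate for D-197 is 3.5%.
Duty = $301,678.84 × 3.5% = $10,558.76.

$10,558.76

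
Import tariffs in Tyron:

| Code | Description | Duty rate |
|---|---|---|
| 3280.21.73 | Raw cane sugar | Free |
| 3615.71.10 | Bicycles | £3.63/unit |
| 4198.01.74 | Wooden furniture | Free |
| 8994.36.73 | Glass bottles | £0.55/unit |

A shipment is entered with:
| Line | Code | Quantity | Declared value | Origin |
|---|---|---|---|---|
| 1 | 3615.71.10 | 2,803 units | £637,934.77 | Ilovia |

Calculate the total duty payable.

Line 1 (3615.71.10, Ilovia, 2,803 units, £637,934.77):
Base rate for 3615.71.10 is £3.63/unit.
Duty = 2,803 × £3.63 = £10,174.89.

£10,174.89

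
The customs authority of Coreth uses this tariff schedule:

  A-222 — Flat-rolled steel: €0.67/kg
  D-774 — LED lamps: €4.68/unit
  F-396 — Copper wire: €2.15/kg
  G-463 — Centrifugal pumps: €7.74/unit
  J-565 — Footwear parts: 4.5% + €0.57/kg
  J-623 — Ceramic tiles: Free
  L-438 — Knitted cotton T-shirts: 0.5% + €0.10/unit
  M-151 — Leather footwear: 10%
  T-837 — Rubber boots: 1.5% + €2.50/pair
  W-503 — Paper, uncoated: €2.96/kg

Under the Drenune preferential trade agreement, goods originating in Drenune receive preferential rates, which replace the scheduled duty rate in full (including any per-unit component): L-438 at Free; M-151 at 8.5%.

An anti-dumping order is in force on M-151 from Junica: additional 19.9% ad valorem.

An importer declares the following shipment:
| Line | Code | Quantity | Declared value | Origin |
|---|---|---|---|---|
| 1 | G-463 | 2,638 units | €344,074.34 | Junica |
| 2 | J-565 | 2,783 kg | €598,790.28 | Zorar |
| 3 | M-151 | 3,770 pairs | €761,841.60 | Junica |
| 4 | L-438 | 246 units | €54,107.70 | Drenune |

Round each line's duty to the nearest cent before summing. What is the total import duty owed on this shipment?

Line 1 (G-463, Junica, 2,638 units, €344,074.34):
Base rate for G-463 is €7.74/unit.
Duty = 2,638 × €7.74 = €20,418.12.
Line 2 (J-565, Zorar, 2,783 kg, €598,790.28):
Base rate for J-565 is 4.5% + €0.57/kg.
Duty = €598,790.28 × 4.5% + 2,783 × €0.57 = €28,531.87.
Line 3 (M-151, Junica, 3,770 pairs, €761,841.60):
Base rate for M-151 is 10%.
M-151 has an FTA preferential rate, but origin Junica is not Drenune; base rate stands.
Additional duty on M-151 from Junica: +19.9%. Applied ad valorem rate: 10% + 19.9% = 29.9%.
Duty = €761,841.60 × 29.9% = €227,790.64.
Line 4 (L-438, Drenune, 246 units, €54,107.70):
Base rate for L-438 is 0.5% + €0.10/unit.
Origin Drenune qualifies under the Coreth–Drenune agreement and L-438 is covered: preferential rate Free applies instead.
Duty = €54,107.70 × 0% = €0.00.
Total = €20,418.12 + €28,531.87 + €227,790.64 + €0.00 = €276,740.63.

€276,740.63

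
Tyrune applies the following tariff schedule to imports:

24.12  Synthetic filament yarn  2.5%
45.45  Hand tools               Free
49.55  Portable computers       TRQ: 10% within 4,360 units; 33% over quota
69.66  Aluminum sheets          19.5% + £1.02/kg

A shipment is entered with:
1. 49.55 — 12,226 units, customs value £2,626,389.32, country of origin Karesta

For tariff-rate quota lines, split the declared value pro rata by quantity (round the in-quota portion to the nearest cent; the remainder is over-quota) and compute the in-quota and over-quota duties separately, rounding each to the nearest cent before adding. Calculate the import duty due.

Line 1 (49.55, Karesta, 12,226 units, £2,626,389.32):
Code 49.55 is under a tariff-rate quota (threshold 4,360 units). In-quota: 4,360 units at 10%; over-quota: 7,866 units at 33%.
Pro-rata value split: in-quota = £2,626,389.32 × 4,360/12,226 = £936,615.20; over-quota = £2,626,389.32 − £936,615.20 = £1,689,774.12.
In-quota duty = £936,615.20 × 10% = £93,661.52. Over-quota duty = £1,689,774.12 × 33% = £557,625.46.
Line duty = £93,661.52 + £557,625.46 = £651,286.98.

£651,286.98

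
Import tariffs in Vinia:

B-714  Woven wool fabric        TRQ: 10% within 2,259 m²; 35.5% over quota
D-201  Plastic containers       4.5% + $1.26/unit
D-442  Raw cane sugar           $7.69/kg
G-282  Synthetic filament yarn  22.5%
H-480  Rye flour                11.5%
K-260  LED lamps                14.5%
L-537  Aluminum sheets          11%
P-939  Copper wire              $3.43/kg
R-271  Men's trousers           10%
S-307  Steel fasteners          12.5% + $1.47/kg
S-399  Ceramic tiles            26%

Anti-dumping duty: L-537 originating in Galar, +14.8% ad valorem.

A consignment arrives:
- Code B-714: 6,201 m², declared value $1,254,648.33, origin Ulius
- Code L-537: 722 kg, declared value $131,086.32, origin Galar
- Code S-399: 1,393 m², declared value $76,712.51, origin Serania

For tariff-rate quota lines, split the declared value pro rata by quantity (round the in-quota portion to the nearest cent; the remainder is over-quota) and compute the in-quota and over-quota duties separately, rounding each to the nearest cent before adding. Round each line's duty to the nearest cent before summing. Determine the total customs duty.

$382,614.50

Line 1 (B-714, Ulius, 6,201 m², $1,254,648.33):
Code B-714 is under a tariff-rate quota (threshold 2,259 m²). In-quota: 2,259 m² at 10%; over-quota: 3,942 m² at 35.5%.
Pro-rata value split: in-quota = $1,254,648.33 × 2,259/6,201 = $457,063.47; over-quota = $1,254,648.33 − $457,063.47 = $797,584.86.
In-quota duty = $457,063.47 × 10% = $45,706.35. Over-quota duty = $797,584.86 × 35.5% = $283,142.63.
Line duty = $45,706.35 + $283,142.63 = $328,848.98.
Line 2 (L-537, Galar, 722 kg, $131,086.32):
Base rate for L-537 is 11%.
Additional duty on L-537 from Galar: +14.8%. Applied ad valorem rate: 11% + 14.8% = 25.8%.
Duty = $131,086.32 × 25.8% = $33,820.27.
Line 3 (S-399, Serania, 1,393 m², $76,712.51):
Base rate for S-399 is 26%.
Duty = $76,712.51 × 26% = $19,945.25.
Total = $328,848.98 + $33,820.27 + $19,945.25 = $382,614.50.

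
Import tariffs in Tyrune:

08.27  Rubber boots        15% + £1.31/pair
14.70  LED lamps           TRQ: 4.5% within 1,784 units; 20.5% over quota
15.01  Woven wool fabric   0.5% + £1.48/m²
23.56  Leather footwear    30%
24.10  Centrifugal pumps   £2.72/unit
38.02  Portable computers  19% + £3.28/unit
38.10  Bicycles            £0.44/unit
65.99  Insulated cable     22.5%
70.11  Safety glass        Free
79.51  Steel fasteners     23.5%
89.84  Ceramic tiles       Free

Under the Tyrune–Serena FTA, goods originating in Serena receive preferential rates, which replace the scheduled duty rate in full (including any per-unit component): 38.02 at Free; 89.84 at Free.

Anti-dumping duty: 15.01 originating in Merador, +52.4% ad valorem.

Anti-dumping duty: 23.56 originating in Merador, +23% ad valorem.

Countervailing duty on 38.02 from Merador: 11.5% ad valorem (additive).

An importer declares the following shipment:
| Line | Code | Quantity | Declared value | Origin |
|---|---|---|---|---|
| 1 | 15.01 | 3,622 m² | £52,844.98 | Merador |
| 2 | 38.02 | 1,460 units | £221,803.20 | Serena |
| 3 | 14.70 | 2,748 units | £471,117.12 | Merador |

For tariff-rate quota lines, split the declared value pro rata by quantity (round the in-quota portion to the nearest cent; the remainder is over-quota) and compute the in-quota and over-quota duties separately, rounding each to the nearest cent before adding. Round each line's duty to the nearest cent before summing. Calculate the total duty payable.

£80,958.72

Line 1 (15.01, Merador, 3,622 m², £52,844.98):
Base rate for 15.01 is 0.5% + £1.48/m².
Additional duty on 15.01 from Merador: +52.4%. Applied ad valorem rate: 0.5% + 52.4% = 52.9%.
Duty = £52,844.98 × 52.9% + 3,622 × £1.48 = £33,315.55.
Line 2 (38.02, Serena, 1,460 units, £221,803.20):
Base rate for 38.02 is 19% + £3.28/unit.
Origin Serena qualifies under the Tyrune–Serena agreement and 38.02 is covered: preferential rate Free applies instead.
The additional-duty order on 38.02 targets Merador, not Serena; it does not apply.
Duty = £221,803.20 × 0% = £0.00.
Line 3 (14.70, Merador, 2,748 units, £471,117.12):
Code 14.70 is under a tariff-rate quota (threshold 1,784 units). In-quota: 1,784 units at 4.5%; over-quota: 964 units at 20.5%.
Pro-rata value split: in-quota = £471,117.12 × 1,784/2,748 = £305,848.96; over-quota = £471,117.12 − £305,848.96 = £165,268.16.
In-quota duty = £305,848.96 × 4.5% = £13,763.20. Over-quota duty = £165,268.16 × 20.5% = £33,879.97.
Line duty = £13,763.20 + £33,879.97 = £47,643.17.
Total = £33,315.55 + £0.00 + £47,643.17 = £80,958.72.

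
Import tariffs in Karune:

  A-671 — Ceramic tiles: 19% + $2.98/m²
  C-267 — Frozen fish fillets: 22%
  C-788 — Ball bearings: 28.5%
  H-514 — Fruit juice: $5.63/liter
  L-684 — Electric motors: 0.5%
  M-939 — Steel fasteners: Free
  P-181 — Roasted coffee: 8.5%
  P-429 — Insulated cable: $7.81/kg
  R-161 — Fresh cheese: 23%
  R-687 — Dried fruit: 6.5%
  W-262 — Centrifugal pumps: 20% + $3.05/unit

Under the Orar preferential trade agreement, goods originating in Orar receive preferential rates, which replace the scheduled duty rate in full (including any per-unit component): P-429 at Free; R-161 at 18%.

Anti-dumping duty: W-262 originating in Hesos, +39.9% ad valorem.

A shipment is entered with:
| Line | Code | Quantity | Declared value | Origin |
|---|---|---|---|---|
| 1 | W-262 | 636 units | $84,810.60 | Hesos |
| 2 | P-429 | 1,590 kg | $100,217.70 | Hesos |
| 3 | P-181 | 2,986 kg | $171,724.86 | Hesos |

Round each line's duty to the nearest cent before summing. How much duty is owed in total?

$79,755.86

Line 1 (W-262, Hesos, 636 units, $84,810.60):
Base rate for W-262 is 20% + $3.05/unit.
Additional duty on W-262 from Hesos: +39.9%. Applied ad valorem rate: 20% + 39.9% = 59.9%.
Duty = $84,810.60 × 59.9% + 636 × $3.05 = $52,741.35.
Line 2 (P-429, Hesos, 1,590 kg, $100,217.70):
Base rate for P-429 is $7.81/kg.
P-429 has an FTA preferential rate, but origin Hesos is not Orar; base rate stands.
Duty = 1,590 × $7.81 = $12,417.90.
Line 3 (P-181, Hesos, 2,986 kg, $171,724.86):
Base rate for P-181 is 8.5%.
Duty = $171,724.86 × 8.5% = $14,596.61.
Total = $52,741.35 + $12,417.90 + $14,596.61 = $79,755.86.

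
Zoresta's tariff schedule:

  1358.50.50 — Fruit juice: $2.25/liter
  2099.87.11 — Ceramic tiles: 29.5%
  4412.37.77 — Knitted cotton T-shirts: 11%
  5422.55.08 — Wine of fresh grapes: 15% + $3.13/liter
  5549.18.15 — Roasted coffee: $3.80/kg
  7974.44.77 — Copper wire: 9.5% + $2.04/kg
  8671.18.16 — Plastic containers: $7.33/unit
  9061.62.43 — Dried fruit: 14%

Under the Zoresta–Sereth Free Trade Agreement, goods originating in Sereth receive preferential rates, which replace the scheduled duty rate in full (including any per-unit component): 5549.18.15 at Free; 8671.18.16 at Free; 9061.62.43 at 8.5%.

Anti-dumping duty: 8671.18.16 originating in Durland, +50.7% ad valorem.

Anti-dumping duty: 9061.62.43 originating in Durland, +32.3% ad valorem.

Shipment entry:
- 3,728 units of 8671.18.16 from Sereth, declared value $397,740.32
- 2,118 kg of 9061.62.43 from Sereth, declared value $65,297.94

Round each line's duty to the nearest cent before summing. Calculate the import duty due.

$5,550.32

Line 1 (8671.18.16, Sereth, 3,728 units, $397,740.32):
Base rate for 8671.18.16 is $7.33/unit.
Origin Sereth qualifies under the Zoresta–Sereth agreement and 8671.18.16 is covered: preferential rate Free applies instead.
The additional-duty order on 8671.18.16 targets Durland, not Sereth; it does not apply.
Duty = $397,740.32 × 0% = $0.00.
Line 2 (9061.62.43, Sereth, 2,118 kg, $65,297.94):
Base rate for 9061.62.43 is 14%.
Origin Sereth qualifies under the Zoresta–Sereth agreement and 9061.62.43 is covered: preferential rate 8.5% applies instead.
The additional-duty order on 9061.62.43 targets Durland, not Sereth; it does not apply.
Duty = $65,297.94 × 8.5% = $5,550.32.
Total = $0.00 + $5,550.32 = $5,550.32.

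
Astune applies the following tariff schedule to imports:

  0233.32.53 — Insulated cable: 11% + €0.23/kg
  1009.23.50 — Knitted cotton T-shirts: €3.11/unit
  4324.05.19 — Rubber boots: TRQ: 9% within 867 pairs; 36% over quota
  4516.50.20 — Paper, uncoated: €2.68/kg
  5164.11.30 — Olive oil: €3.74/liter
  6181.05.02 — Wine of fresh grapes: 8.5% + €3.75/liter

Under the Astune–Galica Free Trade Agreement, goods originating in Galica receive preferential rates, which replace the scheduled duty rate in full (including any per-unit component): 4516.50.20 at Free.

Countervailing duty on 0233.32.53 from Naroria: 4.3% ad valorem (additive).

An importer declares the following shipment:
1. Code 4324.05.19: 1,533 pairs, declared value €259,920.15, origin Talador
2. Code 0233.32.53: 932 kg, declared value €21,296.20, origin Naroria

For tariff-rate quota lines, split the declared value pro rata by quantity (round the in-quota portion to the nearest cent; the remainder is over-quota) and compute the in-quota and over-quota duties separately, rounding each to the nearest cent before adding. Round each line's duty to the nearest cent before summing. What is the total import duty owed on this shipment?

€57,353.98

Line 1 (4324.05.19, Talador, 1,533 pairs, €259,920.15):
Code 4324.05.19 is under a tariff-rate quota (threshold 867 pairs). In-quota: 867 pairs at 9%; over-quota: 666 pairs at 36%.
Pro-rata value split: in-quota = €259,920.15 × 867/1,533 = €146,999.85; over-quota = €259,920.15 − €146,999.85 = €112,920.30.
In-quota duty = €146,999.85 × 9% = €13,229.99. Over-quota duty = €112,920.30 × 36% = €40,651.31.
Line duty = €13,229.99 + €40,651.31 = €53,881.30.
Line 2 (0233.32.53, Naroria, 932 kg, €21,296.20):
Base rate for 0233.32.53 is 11% + €0.23/kg.
Additional duty on 0233.32.53 from Naroria: +4.3%. Applied ad valorem rate: 11% + 4.3% = 15.3%.
Duty = €21,296.20 × 15.3% + 932 × €0.23 = €3,472.68.
Total = €53,881.30 + €3,472.68 = €57,353.98.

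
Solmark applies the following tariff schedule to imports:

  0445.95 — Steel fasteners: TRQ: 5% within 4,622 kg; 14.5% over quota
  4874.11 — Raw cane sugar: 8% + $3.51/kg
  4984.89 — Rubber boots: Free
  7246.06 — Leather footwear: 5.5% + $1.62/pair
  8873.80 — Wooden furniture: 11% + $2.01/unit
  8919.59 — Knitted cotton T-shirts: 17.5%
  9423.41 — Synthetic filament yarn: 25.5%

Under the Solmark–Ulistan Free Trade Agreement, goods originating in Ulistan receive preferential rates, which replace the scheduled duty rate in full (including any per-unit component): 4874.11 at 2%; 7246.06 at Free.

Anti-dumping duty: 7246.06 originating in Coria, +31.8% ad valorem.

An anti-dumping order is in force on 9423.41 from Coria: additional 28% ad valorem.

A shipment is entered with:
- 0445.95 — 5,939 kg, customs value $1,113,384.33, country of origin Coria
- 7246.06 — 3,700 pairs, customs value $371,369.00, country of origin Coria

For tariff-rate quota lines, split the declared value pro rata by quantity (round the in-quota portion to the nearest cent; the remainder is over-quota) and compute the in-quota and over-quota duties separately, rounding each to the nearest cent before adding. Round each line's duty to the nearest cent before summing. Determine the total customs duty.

$223,639.17

Line 1 (0445.95, Coria, 5,939 kg, $1,113,384.33):
Code 0445.95 is under a tariff-rate quota (threshold 4,622 kg). In-quota: 4,622 kg at 5%; over-quota: 1,317 kg at 14.5%.
Pro-rata value split: in-quota = $1,113,384.33 × 4,622/5,939 = $866,486.34; over-quota = $1,113,384.33 − $866,486.34 = $246,897.99.
In-quota duty = $866,486.34 × 5% = $43,324.32. Over-quota duty = $246,897.99 × 14.5% = $35,800.21.
Line duty = $43,324.32 + $35,800.21 = $79,124.53.
Line 2 (7246.06, Coria, 3,700 pairs, $371,369.00):
Base rate for 7246.06 is 5.5% + $1.62/pair.
7246.06 has an FTA preferential rate, but origin Coria is not Ulistan; base rate stands.
Additional duty on 7246.06 from Coria: +31.8%. Applied ad valorem rate: 5.5% + 31.8% = 37.3%.
Duty = $371,369.00 × 37.3% + 3,700 × $1.62 = $144,514.64.
Total = $79,124.53 + $144,514.64 = $223,639.17.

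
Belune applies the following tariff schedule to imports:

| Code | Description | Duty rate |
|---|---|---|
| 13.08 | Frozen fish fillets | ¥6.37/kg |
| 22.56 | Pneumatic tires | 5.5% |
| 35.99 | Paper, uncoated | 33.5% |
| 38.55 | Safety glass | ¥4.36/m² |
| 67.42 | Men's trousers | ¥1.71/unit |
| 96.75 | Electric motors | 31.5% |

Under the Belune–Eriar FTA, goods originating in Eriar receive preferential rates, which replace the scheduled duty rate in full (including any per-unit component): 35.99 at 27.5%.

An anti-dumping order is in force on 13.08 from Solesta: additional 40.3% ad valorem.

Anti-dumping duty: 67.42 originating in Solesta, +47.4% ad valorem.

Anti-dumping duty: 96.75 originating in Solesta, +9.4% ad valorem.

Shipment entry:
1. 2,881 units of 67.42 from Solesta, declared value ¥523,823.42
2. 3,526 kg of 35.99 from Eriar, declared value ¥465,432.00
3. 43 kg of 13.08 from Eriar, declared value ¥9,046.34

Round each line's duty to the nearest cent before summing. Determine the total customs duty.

Line 1 (67.42, Solesta, 2,881 units, ¥523,823.42):
Base rate for 67.42 is ¥1.71/unit.
Additional duty on 67.42 from Solesta: +47.4% ad valorem. Applied ad valorem rate = 47.4%.
Duty = ¥523,823.42 × 47.4% + 2,881 × ¥1.71 = ¥253,218.81.
Line 2 (35.99, Eriar, 3,526 kg, ¥465,432.00):
Base rate for 35.99 is 33.5%.
Origin Eriar qualifies under the Belune–Eriar agreement and 35.99 is covered: preferential rate 27.5% applies instead.
Duty = ¥465,432.00 × 27.5% = ¥127,993.80.
Line 3 (13.08, Eriar, 43 kg, ¥9,046.34):
Base rate for 13.08 is ¥6.37/kg.
Origin Eriar is the FTA partner but 13.08 is not on the preference list; base rate stands.
The additional-duty order on 13.08 targets Solesta, not Eriar; it does not apply.
Duty = 43 × ¥6.37 = ¥273.91.
Total = ¥253,218.81 + ¥127,993.80 + ¥273.91 = ¥381,486.52.

¥381,486.52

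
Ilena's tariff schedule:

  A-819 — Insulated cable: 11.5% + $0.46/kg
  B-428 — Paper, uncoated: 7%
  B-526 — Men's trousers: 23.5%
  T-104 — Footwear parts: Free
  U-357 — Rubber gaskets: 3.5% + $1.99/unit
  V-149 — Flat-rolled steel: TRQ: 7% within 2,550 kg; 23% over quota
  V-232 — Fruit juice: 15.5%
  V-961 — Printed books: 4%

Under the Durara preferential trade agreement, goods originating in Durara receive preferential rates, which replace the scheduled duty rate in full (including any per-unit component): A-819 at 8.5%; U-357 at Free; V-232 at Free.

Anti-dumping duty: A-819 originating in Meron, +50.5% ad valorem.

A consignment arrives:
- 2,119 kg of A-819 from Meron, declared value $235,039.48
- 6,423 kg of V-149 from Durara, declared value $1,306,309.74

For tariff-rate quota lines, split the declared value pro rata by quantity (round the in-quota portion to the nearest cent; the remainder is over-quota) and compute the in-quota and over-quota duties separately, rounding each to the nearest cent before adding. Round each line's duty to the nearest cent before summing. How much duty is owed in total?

$364,171.42

Line 1 (A-819, Meron, 2,119 kg, $235,039.48):
Base rate for A-819 is 11.5% + $0.46/kg.
A-819 has an FTA preferential rate, but origin Meron is not Durara; base rate stands.
Additional duty on A-819 from Meron: +50.5%. Applied ad valorem rate: 11.5% + 50.5% = 62%.
Duty = $235,039.48 × 62% + 2,119 × $0.46 = $146,699.22.
Line 2 (V-149, Durara, 6,423 kg, $1,306,309.74):
Code V-149 is under a tariff-rate quota (threshold 2,550 kg). In-quota: 2,550 kg at 7%; over-quota: 3,873 kg at 23%.
Pro-rata value split: in-quota = $1,306,309.74 × 2,550/6,423 = $518,619.00; over-quota = $1,306,309.74 − $518,619.00 = $787,690.74.
In-quota duty = $518,619.00 × 7% = $36,303.33. Over-quota duty = $787,690.74 × 23% = $181,168.87.
Line duty = $36,303.33 + $181,168.87 = $217,472.20.
Total = $146,699.22 + $217,472.20 = $364,171.42.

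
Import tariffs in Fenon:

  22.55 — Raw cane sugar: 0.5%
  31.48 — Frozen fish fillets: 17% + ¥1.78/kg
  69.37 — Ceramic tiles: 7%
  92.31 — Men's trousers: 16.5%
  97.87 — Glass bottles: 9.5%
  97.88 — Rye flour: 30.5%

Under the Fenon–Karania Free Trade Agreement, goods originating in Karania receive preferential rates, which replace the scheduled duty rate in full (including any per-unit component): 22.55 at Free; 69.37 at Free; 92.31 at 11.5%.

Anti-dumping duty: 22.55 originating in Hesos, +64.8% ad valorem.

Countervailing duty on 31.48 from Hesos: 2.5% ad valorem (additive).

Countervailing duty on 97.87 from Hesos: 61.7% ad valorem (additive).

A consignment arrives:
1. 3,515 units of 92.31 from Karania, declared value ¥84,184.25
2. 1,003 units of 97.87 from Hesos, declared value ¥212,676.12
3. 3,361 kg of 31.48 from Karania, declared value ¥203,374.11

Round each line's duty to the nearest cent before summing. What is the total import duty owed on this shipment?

¥201,662.77

Line 1 (92.31, Karania, 3,515 units, ¥84,184.25):
Base rate for 92.31 is 16.5%.
Origin Karania qualifies under the Fenon–Karania agreement and 92.31 is covered: preferential rate 11.5% applies instead.
Duty = ¥84,184.25 × 11.5% = ¥9,681.19.
Line 2 (97.87, Hesos, 1,003 units, ¥212,676.12):
Base rate for 97.87 is 9.5%.
Additional duty on 97.87 from Hesos: +61.7%. Applied ad valorem rate: 9.5% + 61.7% = 71.2%.
Duty = ¥212,676.12 × 71.2% = ¥151,425.40.
Line 3 (31.48, Karania, 3,361 kg, ¥203,374.11):
Base rate for 31.48 is 17% + ¥1.78/kg.
Origin Karania is the FTA partner but 31.48 is not on the preference list; base rate stands.
The additional-duty order on 31.48 targets Hesos, not Karania; it does not apply.
Duty = ¥203,374.11 × 17% + 3,361 × ¥1.78 = ¥40,556.18.
Total = ¥9,681.19 + ¥151,425.40 + ¥40,556.18 = ¥201,662.77.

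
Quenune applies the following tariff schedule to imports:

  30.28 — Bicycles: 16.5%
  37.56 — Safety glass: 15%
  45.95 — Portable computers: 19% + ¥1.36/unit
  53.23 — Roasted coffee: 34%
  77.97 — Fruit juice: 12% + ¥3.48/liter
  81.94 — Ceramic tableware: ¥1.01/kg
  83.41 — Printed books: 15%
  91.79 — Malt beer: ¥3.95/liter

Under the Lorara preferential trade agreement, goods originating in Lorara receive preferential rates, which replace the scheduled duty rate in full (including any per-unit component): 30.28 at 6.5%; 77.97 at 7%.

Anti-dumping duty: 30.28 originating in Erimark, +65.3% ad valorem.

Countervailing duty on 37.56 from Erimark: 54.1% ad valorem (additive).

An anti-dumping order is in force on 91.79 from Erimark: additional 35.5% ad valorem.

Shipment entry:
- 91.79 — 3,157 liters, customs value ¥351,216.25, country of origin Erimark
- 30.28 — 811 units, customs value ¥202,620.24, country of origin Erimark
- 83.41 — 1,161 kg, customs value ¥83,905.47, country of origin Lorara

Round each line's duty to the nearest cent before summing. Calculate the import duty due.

Line 1 (91.79, Erimark, 3,157 liters, ¥351,216.25):
Base rate for 91.79 is ¥3.95/liter.
Additional duty on 91.79 from Erimark: +35.5% ad valorem. Applied ad valorem rate = 35.5%.
Duty = ¥351,216.25 × 35.5% + 3,157 × ¥3.95 = ¥137,151.92.
Line 2 (30.28, Erimark, 811 units, ¥202,620.24):
Base rate for 30.28 is 16.5%.
30.28 has an FTA preferential rate, but origin Erimark is not Lorara; base rate stands.
Additional duty on 30.28 from Erimark: +65.3%. Applied ad valorem rate: 16.5% + 65.3% = 81.8%.
Duty = ¥202,620.24 × 81.8% = ¥165,743.36.
Line 3 (83.41, Lorara, 1,161 kg, ¥83,905.47):
Base rate for 83.41 is 15%.
Origin Lorara is the FTA partner but 83.41 is not on the preference list; base rate stands.
Duty = ¥83,905.47 × 15% = ¥12,585.82.
Total = ¥137,151.92 + ¥165,743.36 + ¥12,585.82 = ¥315,481.10.

¥315,481.10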